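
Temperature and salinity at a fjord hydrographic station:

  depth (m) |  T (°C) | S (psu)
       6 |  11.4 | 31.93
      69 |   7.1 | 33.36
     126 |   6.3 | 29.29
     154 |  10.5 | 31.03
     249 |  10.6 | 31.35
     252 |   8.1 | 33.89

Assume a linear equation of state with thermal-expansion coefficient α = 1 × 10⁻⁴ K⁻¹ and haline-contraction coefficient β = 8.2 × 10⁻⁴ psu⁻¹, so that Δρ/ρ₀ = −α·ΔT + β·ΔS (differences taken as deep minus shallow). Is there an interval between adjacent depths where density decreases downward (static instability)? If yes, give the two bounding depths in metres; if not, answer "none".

69–126 m

Evaluate Δρ/ρ₀ = −αΔT + βΔS across each adjacent pair:
  6–69 m: −αΔT+βΔS = −(1 × 10⁻⁴)(-4.3)+(8.2 × 10⁻⁴)(+1.43) = 1.6 × 10⁻³ → stable
  69–126 m: −αΔT+βΔS = −(1 × 10⁻⁴)(-0.8)+(8.2 × 10⁻⁴)(-4.07) = -3.3 × 10⁻³ → UNSTABLE
  126–154 m: −αΔT+βΔS = −(1 × 10⁻⁴)(+4.2)+(8.2 × 10⁻⁴)(+1.74) = 1.0 × 10⁻³ → stable
  154–249 m: −αΔT+βΔS = −(1 × 10⁻⁴)(+0.1)+(8.2 × 10⁻⁴)(+0.32) = 2.5 × 10⁻⁴ → stable
  249–252 m: −αΔT+βΔS = −(1 × 10⁻⁴)(-2.5)+(8.2 × 10⁻⁴)(+2.54) = 2.3 × 10⁻³ → stable
The 69–126 m interval has Δρ < 0: lighter water underlies denser water.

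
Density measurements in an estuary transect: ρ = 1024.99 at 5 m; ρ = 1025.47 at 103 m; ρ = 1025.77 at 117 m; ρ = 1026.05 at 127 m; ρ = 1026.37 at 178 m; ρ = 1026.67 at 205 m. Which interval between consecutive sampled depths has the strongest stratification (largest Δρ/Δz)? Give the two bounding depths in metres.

117–127 m

Compute the density gradient over each adjacent pair:
  5–103 m: Δρ/Δz = 0.48/98 = 4.9 × 10⁻³ kg m⁻⁴
  103–117 m: Δρ/Δz = 0.30/14 = 0.021 kg m⁻⁴
  117–127 m: Δρ/Δz = 0.28/10 = 0.028 kg m⁻⁴
  127–178 m: Δρ/Δz = 0.32/51 = 6.3 × 10⁻³ kg m⁻⁴
  178–205 m: Δρ/Δz = 0.30/27 = 0.011 kg m⁻⁴
The largest gradient is in the 117–127 m interval — the pycnocline.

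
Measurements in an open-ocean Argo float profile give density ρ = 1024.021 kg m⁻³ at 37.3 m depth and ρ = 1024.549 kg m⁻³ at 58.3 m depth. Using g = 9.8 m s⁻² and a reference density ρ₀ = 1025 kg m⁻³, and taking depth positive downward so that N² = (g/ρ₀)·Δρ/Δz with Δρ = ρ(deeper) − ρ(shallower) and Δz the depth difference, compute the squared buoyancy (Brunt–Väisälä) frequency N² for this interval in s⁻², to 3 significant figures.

Δρ = 1024.549 − 1024.021 = 0.528 kg m⁻³ over Δz = 58.3 − 37.3 = 21 m.
N² = (9.8/1025) × (0.528/21) = 2.4039 × 10⁻⁴ s⁻² ≈ 2.40 × 10⁻⁴ s⁻².

2.40 × 10⁻⁴ s⁻²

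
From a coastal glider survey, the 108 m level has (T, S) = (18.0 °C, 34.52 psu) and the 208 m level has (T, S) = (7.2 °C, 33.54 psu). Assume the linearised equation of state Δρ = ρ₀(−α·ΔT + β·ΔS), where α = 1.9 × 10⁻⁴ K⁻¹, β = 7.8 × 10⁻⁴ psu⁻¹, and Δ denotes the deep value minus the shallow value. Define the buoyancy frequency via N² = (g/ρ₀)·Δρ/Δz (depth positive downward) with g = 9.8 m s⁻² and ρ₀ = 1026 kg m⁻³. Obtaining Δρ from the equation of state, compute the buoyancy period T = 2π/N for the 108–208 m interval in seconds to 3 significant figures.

559 s

ΔT = -10.8 K, ΔS = -0.98 psu (deep − shallow).
Δρ/ρ₀ = −αΔT + βΔS = 2.052 × 10⁻³ − 7.644 × 10⁻⁴ = 1.2876 × 10⁻³, so Δρ ≈ 1.321 kg m⁻³.
N² = (g/ρ₀)·Δρ/Δz = g·(Δρ/ρ₀)/Δz = 9.8 × 1.2876 × 10⁻³ / 100 = 1.2618 × 10⁻⁴ s⁻².
N = √(1.2618 × 10⁻⁴) = 0.011233 rad s⁻¹ → T = 2π/N = 559.35 s ≈ 559 s.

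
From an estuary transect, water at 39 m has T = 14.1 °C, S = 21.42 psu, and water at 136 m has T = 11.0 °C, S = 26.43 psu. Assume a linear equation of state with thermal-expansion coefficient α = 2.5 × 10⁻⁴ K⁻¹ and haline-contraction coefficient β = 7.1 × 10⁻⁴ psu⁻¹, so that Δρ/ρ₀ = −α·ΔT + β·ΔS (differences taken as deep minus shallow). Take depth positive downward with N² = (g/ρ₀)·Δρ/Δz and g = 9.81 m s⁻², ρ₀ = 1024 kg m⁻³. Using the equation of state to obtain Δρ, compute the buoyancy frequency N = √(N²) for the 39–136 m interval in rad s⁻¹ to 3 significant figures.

ΔT = -3.1 K, ΔS = +5.01 psu (deep − shallow).
Δρ/ρ₀ = −αΔT + βΔS = 7.75 × 10⁻⁴ + 3.5571 × 10⁻³ = 4.3321 × 10⁻³, so Δρ ≈ 4.436 kg m⁻³.
N² = (g/ρ₀)·Δρ/Δz = g·(Δρ/ρ₀)/Δz = 9.81 × 4.3321 × 10⁻³ / 97 = 4.3812 × 10⁻⁴ s⁻².
N = √(4.3812 × 10⁻⁴) = 0.020931 rad s⁻¹ ≈ 0.0209 rad s⁻¹.

0.0209 rad s⁻¹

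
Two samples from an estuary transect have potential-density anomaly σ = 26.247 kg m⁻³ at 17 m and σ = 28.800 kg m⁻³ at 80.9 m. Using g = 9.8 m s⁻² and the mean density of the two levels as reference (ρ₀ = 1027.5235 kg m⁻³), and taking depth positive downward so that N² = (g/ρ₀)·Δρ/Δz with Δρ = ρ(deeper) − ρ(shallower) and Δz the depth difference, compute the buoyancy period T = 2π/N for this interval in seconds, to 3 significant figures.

322 s

Δρ = 1028.800 − 1026.247 = 2.553 kg m⁻³ over Δz = 80.9 − 17 = 63.9 m.
N² = (9.8/1027.5235) × (2.553/63.9) = 3.8105 × 10⁻⁴ s⁻².
N = √(3.8105 × 10⁻⁴) = 0.019521 rad s⁻¹, so T = 2π/N = 321.87 s ≈ 322 s.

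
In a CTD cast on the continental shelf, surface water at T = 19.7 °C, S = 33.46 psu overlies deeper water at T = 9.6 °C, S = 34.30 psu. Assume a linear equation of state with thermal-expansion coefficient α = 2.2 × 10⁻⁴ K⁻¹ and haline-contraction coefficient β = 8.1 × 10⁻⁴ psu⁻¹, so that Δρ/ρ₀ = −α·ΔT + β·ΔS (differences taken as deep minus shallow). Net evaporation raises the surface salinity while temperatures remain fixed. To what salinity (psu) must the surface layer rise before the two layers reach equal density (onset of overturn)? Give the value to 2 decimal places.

37.04 psu

Neutral buoyancy requires −α(T_deep − T_surf) + β(S_deep − S_surf′) = 0.
S_surf′ = S_deep − (α/β)·ΔT = 34.30 − (2.2 × 10⁻⁴/8.1 × 10⁻⁴)·(-10.1) = 37.0432 psu.
Increase required: 37.0432 − 33.46 = 3.5832 psu.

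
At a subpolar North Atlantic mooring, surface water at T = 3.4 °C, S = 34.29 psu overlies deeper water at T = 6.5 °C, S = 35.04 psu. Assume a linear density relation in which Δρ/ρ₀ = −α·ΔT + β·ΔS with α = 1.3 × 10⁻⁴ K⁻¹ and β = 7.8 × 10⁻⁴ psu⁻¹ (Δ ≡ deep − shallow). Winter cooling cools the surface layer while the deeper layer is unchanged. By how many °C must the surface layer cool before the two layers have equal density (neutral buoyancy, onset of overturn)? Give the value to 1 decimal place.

Neutral buoyancy requires Δρ = 0, i.e. −α(T_deep − T_surf′) + β(S_deep − S_surf) = 0.
T_surf′ = T_deep − (β/α)·ΔS = 6.5 − (7.8 × 10⁻⁴/1.3 × 10⁻⁴)·(+0.75) = 2.000 °C.
Cooling required: 3.4 − (2.000) = 1.400 °C.

1.4 °C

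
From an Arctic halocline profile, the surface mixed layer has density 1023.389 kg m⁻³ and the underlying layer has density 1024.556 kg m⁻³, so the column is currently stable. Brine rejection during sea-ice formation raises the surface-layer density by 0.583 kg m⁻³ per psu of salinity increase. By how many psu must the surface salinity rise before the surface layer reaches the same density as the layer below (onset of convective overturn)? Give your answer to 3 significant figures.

Density deficit of the surface layer: 1024.556 − 1023.389 = 1.167 kg m⁻³.
Required change = 1.167 / 0.583 = 2.00 psu.

2.00 psu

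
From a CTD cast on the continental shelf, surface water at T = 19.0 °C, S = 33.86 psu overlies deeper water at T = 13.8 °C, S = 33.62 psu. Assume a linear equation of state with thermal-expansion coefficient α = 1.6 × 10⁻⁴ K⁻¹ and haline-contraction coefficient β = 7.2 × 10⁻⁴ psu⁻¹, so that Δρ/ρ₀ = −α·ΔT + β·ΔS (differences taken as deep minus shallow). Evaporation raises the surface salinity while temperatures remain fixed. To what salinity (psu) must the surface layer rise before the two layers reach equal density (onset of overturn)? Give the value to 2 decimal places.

Neutral buoyancy requires −α(T_deep − T_surf) + β(S_deep − S_surf′) = 0.
S_surf′ = S_deep − (α/β)·ΔT = 33.62 − (1.6 × 10⁻⁴/7.2 × 10⁻⁴)·(-5.2) = 34.7756 psu.
Increase required: 34.7756 − 33.86 = 0.9156 psu.

34.78 psu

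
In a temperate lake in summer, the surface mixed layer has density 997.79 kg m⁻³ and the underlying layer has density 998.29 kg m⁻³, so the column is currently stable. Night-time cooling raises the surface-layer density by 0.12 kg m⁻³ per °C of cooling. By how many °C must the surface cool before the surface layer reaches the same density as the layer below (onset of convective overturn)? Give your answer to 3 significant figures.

Density deficit of the surface layer: 998.29 − 997.79 = 0.5 kg m⁻³.
Required change = 0.5 / 0.12 = 4.17 °C.

4.17 °C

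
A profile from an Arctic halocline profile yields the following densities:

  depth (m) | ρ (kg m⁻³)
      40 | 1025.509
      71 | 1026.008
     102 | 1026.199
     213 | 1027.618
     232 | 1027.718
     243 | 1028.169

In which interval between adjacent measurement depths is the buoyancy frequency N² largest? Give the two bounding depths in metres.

232–243 m

Compute the density gradient over each adjacent pair:
  40–71 m: Δρ/Δz = 0.499/31 = 0.016 kg m⁻⁴
  71–102 m: Δρ/Δz = 0.191/31 = 6.2 × 10⁻³ kg m⁻⁴
  102–213 m: Δρ/Δz = 1.419/111 = 0.013 kg m⁻⁴
  213–232 m: Δρ/Δz = 0.100/19 = 5.3 × 10⁻³ kg m⁻⁴
  232–243 m: Δρ/Δz = 0.451/11 = 0.041 kg m⁻⁴
The largest gradient is in the 232–243 m interval — the pycnocline.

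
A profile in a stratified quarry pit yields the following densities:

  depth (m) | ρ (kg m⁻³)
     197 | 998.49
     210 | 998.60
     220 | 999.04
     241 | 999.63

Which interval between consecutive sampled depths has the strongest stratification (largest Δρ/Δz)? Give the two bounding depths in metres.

Compute the density gradient over each adjacent pair:
  197–210 m: Δρ/Δz = 0.11/13 = 8.5 × 10⁻³ kg m⁻⁴
  210–220 m: Δρ/Δz = 0.44/10 = 0.044 kg m⁻⁴
  220–241 m: Δρ/Δz = 0.59/21 = 0.028 kg m⁻⁴
The largest gradient is in the 210–220 m interval — the pycnocline.

210–220 m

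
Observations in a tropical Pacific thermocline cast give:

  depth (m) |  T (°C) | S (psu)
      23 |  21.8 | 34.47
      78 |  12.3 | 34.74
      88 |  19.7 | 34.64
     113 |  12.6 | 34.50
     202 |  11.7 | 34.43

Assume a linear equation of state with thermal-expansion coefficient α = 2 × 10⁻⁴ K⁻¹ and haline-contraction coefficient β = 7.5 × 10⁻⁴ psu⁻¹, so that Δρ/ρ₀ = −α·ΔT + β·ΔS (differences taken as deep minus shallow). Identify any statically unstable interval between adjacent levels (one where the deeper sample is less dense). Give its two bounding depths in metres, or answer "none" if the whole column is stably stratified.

Evaluate Δρ/ρ₀ = −αΔT + βΔS across each adjacent pair:
  23–78 m: −αΔT+βΔS = −(2 × 10⁻⁴)(-9.5)+(7.5 × 10⁻⁴)(+0.27) = 2.1 × 10⁻³ → stable
  78–88 m: −αΔT+βΔS = −(2 × 10⁻⁴)(+7.4)+(7.5 × 10⁻⁴)(-0.10) = -1.6 × 10⁻³ → UNSTABLE
  88–113 m: −αΔT+βΔS = −(2 × 10⁻⁴)(-7.1)+(7.5 × 10⁻⁴)(-0.14) = 1.3 × 10⁻³ → stable
  113–202 m: −αΔT+βΔS = −(2 × 10⁻⁴)(-0.9)+(7.5 × 10⁻⁴)(-0.07) = 1.3 × 10⁻⁴ → stable
The 78–88 m interval has Δρ < 0: lighter water underlies denser water.

78–88 m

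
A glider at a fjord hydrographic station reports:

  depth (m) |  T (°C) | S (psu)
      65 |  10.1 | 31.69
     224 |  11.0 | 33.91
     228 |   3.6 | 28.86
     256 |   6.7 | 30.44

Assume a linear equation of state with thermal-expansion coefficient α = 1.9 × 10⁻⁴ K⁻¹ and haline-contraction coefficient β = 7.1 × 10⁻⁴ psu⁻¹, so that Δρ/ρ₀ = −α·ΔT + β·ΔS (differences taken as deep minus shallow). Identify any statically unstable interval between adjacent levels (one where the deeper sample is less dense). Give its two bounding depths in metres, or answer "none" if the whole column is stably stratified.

224–228 m

Evaluate Δρ/ρ₀ = −αΔT + βΔS across each adjacent pair:
  65–224 m: −αΔT+βΔS = −(1.9 × 10⁻⁴)(+0.9)+(7.1 × 10⁻⁴)(+2.22) = 1.4 × 10⁻³ → stable
  224–228 m: −αΔT+βΔS = −(1.9 × 10⁻⁴)(-7.4)+(7.1 × 10⁻⁴)(-5.05) = -2.2 × 10⁻³ → UNSTABLE
  228–256 m: −αΔT+βΔS = −(1.9 × 10⁻⁴)(+3.1)+(7.1 × 10⁻⁴)(+1.58) = 5.3 × 10⁻⁴ → stable
The 224–228 m interval has Δρ < 0: lighter water underlies denser water.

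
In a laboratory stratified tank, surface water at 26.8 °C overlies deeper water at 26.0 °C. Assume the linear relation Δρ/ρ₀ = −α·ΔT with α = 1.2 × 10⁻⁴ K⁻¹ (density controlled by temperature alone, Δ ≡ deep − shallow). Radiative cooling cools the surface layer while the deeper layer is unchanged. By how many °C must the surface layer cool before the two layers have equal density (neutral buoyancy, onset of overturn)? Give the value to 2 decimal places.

0.80 °C

With temperature the only control, equal density requires T_surf′ = T_deep.
T_surf′ = 26.0 °C.
Cooling required: 26.8 − 26.0 = 0.80 °C.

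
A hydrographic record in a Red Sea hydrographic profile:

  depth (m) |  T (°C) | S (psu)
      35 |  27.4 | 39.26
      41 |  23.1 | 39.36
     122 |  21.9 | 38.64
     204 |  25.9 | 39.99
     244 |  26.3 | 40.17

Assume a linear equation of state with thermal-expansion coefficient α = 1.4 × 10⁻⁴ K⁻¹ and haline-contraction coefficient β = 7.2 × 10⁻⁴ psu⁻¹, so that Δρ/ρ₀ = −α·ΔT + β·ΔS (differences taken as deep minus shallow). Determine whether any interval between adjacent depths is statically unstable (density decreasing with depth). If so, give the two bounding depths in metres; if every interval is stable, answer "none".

Evaluate Δρ/ρ₀ = −αΔT + βΔS across each adjacent pair:
  35–41 m: −αΔT+βΔS = −(1.4 × 10⁻⁴)(-4.3)+(7.2 × 10⁻⁴)(+0.10) = 6.7 × 10⁻⁴ → stable
  41–122 m: −αΔT+βΔS = −(1.4 × 10⁻⁴)(-1.2)+(7.2 × 10⁻⁴)(-0.72) = -3.5 × 10⁻⁴ → UNSTABLE
  122–204 m: −αΔT+βΔS = −(1.4 × 10⁻⁴)(+4.0)+(7.2 × 10⁻⁴)(+1.35) = 4.1 × 10⁻⁴ → stable
  204–244 m: −αΔT+βΔS = −(1.4 × 10⁻⁴)(+0.4)+(7.2 × 10⁻⁴)(+0.18) = 7.4 × 10⁻⁵ → stable
The 41–122 m interval has Δρ < 0: lighter water underlies denser water.

41–122 m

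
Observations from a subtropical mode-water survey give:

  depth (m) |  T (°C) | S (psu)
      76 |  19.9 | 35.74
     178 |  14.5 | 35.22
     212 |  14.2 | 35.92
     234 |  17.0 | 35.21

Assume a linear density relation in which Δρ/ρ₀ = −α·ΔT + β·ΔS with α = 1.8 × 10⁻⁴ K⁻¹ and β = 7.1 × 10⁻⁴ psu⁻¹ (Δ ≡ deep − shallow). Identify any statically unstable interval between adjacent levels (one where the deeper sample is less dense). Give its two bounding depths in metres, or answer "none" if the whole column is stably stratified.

Evaluate Δρ/ρ₀ = −αΔT + βΔS across each adjacent pair:
  76–178 m: −αΔT+βΔS = −(1.8 × 10⁻⁴)(-5.4)+(7.1 × 10⁻⁴)(-0.52) = 6.0 × 10⁻⁴ → stable
  178–212 m: −αΔT+βΔS = −(1.8 × 10⁻⁴)(-0.3)+(7.1 × 10⁻⁴)(+0.70) = 5.5 × 10⁻⁴ → stable
  212–234 m: −αΔT+βΔS = −(1.8 × 10⁻⁴)(+2.8)+(7.1 × 10⁻⁴)(-0.71) = -1.0 × 10⁻³ → UNSTABLE
The 212–234 m interval has Δρ < 0: lighter water underlies denser water.

212–234 m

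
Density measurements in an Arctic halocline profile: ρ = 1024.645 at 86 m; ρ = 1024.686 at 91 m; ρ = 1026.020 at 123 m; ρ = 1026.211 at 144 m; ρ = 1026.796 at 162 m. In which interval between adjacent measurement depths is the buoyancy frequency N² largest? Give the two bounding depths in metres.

Compute the density gradient over each adjacent pair:
  86–91 m: Δρ/Δz = 0.041/5 = 8.2 × 10⁻³ kg m⁻⁴
  91–123 m: Δρ/Δz = 1.334/32 = 0.042 kg m⁻⁴
  123–144 m: Δρ/Δz = 0.191/21 = 9.1 × 10⁻³ kg m⁻⁴
  144–162 m: Δρ/Δz = 0.585/18 = 0.033 kg m⁻⁴
The largest gradient is in the 91–123 m interval — the pycnocline.

91–123 m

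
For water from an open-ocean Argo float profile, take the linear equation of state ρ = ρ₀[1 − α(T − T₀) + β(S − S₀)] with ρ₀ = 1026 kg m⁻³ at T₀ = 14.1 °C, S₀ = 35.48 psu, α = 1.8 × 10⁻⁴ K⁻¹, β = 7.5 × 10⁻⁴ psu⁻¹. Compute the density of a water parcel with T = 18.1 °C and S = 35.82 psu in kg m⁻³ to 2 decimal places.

T − T₀ = +4.0 K, S − S₀ = +0.34 psu.
Bracket = 1 − α·(+4.0) + β·(+0.34) = 1 + (-4.65 × 10⁻⁴) = 0.9995350.
ρ = 1026 × 0.9995350 = 1025.52 kg m⁻³.

1025.52 kg m⁻³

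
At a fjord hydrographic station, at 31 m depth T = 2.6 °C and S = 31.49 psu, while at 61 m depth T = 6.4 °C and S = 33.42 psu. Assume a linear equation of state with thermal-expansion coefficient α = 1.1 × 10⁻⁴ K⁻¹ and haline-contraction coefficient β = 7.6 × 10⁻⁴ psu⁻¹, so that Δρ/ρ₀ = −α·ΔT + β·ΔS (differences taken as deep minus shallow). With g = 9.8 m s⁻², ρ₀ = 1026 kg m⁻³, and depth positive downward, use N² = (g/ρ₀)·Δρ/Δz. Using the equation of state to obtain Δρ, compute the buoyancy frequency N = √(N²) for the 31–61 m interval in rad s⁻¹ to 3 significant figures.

0.0185 rad s⁻¹

ΔT = +3.8 K, ΔS = +1.93 psu (deep − shallow).
Δρ/ρ₀ = −αΔT + βΔS = -4.18 × 10⁻⁴ + 1.4668 × 10⁻³ = 1.0488 × 10⁻³, so Δρ ≈ 1.076 kg m⁻³.
N² = (g/ρ₀)·Δρ/Δz = g·(Δρ/ρ₀)/Δz = 9.8 × 1.0488 × 10⁻³ / 30 = 3.4261 × 10⁻⁴ s⁻².
N = √(3.4261 × 10⁻⁴) = 0.018510 rad s⁻¹ ≈ 0.0185 rad s⁻¹.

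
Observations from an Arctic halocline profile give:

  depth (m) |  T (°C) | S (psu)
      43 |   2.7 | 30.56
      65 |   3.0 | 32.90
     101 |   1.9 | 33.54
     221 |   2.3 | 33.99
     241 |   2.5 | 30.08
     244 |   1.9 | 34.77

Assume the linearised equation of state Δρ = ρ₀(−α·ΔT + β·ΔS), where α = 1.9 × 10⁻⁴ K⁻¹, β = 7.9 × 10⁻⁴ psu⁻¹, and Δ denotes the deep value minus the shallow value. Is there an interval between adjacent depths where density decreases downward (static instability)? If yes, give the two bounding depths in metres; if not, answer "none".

Evaluate Δρ/ρ₀ = −αΔT + βΔS across each adjacent pair:
  43–65 m: −αΔT+βΔS = −(1.9 × 10⁻⁴)(+0.3)+(7.9 × 10⁻⁴)(+2.34) = 1.8 × 10⁻³ → stable
  65–101 m: −αΔT+βΔS = −(1.9 × 10⁻⁴)(-1.1)+(7.9 × 10⁻⁴)(+0.64) = 7.1 × 10⁻⁴ → stable
  101–221 m: −αΔT+βΔS = −(1.9 × 10⁻⁴)(+0.4)+(7.9 × 10⁻⁴)(+0.45) = 2.8 × 10⁻⁴ → stable
  221–241 m: −αΔT+βΔS = −(1.9 × 10⁻⁴)(+0.2)+(7.9 × 10⁻⁴)(-3.91) = -3.1 × 10⁻³ → UNSTABLE
  241–244 m: −αΔT+βΔS = −(1.9 × 10⁻⁴)(-0.6)+(7.9 × 10⁻⁴)(+4.69) = 3.8 × 10⁻³ → stable
The 221–241 m interval has Δρ < 0: lighter water underlies denser water.

221–241 m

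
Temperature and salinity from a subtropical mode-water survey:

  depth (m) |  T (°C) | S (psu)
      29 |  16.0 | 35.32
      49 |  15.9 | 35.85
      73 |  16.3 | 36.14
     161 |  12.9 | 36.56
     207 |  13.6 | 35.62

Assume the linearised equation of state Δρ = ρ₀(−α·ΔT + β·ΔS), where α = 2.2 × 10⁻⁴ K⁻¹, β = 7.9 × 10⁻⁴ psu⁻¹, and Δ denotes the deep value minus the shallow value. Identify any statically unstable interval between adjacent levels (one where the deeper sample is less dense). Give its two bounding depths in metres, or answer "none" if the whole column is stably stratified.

161–207 m

Evaluate Δρ/ρ₀ = −αΔT + βΔS across each adjacent pair:
  29–49 m: −αΔT+βΔS = −(2.2 × 10⁻⁴)(-0.1)+(7.9 × 10⁻⁴)(+0.53) = 4.4 × 10⁻⁴ → stable
  49–73 m: −αΔT+βΔS = −(2.2 × 10⁻⁴)(+0.4)+(7.9 × 10⁻⁴)(+0.29) = 1.4 × 10⁻⁴ → stable
  73–161 m: −αΔT+βΔS = −(2.2 × 10⁻⁴)(-3.4)+(7.9 × 10⁻⁴)(+0.42) = 1.1 × 10⁻³ → stable
  161–207 m: −αΔT+βΔS = −(2.2 × 10⁻⁴)(+0.7)+(7.9 × 10⁻⁴)(-0.94) = -9.0 × 10⁻⁴ → UNSTABLE
The 161–207 m interval has Δρ < 0: lighter water underlies denser water.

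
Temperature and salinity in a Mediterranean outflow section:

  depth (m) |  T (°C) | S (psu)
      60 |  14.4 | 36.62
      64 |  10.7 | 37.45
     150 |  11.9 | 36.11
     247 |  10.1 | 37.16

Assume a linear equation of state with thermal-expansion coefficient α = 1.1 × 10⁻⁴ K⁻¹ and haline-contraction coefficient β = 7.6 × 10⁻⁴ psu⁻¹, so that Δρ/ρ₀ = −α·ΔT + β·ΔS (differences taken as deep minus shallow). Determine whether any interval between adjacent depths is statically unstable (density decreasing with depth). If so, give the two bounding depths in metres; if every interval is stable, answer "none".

Evaluate Δρ/ρ₀ = −αΔT + βΔS across each adjacent pair:
  60–64 m: −αΔT+βΔS = −(1.1 × 10⁻⁴)(-3.7)+(7.6 × 10⁻⁴)(+0.83) = 1.0 × 10⁻³ → stable
  64–150 m: −αΔT+βΔS = −(1.1 × 10⁻⁴)(+1.2)+(7.6 × 10⁻⁴)(-1.34) = -1.2 × 10⁻³ → UNSTABLE
  150–247 m: −αΔT+βΔS = −(1.1 × 10⁻⁴)(-1.8)+(7.6 × 10⁻⁴)(+1.05) = 1.0 × 10⁻³ → stable
The 64–150 m interval has Δρ < 0: lighter water underlies denser water.

64–150 m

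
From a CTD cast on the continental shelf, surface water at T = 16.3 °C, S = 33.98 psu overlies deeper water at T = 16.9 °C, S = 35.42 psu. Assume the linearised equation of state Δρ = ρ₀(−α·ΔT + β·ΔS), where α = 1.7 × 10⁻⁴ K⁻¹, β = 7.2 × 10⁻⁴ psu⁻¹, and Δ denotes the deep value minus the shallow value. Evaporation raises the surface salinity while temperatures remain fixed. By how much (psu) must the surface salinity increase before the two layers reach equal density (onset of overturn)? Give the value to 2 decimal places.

1.30 psu

Neutral buoyancy requires −α(T_deep − T_surf) + β(S_deep − S_surf′) = 0.
S_surf′ = S_deep − (α/β)·ΔT = 35.42 − (1.7 × 10⁻⁴/7.2 × 10⁻⁴)·(+0.6) = 35.2783 psu.
Increase required: 35.2783 − 33.98 = 1.2983 psu.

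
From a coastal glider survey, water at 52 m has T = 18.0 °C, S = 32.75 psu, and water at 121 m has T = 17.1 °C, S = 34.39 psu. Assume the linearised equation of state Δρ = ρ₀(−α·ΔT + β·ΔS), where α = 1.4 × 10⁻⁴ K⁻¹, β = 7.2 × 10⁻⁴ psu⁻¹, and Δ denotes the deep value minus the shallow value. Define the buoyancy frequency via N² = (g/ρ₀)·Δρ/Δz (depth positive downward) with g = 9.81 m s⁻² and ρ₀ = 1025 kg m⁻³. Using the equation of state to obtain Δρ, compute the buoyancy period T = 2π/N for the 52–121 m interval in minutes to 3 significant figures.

ΔT = -0.9 K, ΔS = +1.64 psu (deep − shallow).
Δρ/ρ₀ = −αΔT + βΔS = 1.26 × 10⁻⁴ + 1.1808 × 10⁻³ = 1.3068 × 10⁻³, so Δρ ≈ 1.339 kg m⁻³.
N² = (g/ρ₀)·Δρ/Δz = g·(Δρ/ρ₀)/Δz = 9.81 × 1.3068 × 10⁻³ / 69 = 1.8579 × 10⁻⁴ s⁻².
N = √(1.8579 × 10⁻⁴) = 0.013630 rad s⁻¹ → T = 2π/N = 460.98 s = 7.6830 min ≈ 7.68 min.

7.68 min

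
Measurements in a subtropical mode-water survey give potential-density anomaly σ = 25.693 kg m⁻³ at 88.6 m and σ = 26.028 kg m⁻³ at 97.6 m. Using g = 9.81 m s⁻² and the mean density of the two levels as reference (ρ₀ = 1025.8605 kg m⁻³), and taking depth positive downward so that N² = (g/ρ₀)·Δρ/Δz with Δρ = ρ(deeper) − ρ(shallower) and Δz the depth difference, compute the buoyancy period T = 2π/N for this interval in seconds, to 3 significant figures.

333 s

Δρ = 1026.028 − 1025.693 = 0.335 kg m⁻³ over Δz = 97.6 − 88.6 = 9 m.
N² = (9.81/1025.8605) × (0.335/9) = 3.5595 × 10⁻⁴ s⁻².
N = √(3.5595 × 10⁻⁴) = 0.018867 rad s⁻¹, so T = 2π/N = 333.03 s ≈ 333 s.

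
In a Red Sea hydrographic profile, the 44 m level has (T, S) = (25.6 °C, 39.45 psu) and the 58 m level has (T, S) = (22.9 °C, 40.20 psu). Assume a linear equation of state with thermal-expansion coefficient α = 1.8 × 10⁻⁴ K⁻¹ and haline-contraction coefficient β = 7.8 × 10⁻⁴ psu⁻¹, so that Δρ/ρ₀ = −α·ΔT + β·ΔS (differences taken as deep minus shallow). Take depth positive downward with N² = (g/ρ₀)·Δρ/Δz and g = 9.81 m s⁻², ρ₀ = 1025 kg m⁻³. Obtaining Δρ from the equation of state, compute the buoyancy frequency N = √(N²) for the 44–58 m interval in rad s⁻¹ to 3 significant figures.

0.0274 rad s⁻¹

ΔT = -2.7 K, ΔS = +0.75 psu (deep − shallow).
Δρ/ρ₀ = −αΔT + βΔS = 4.86 × 10⁻⁴ + 5.85 × 10⁻⁴ = 1.071 × 10⁻³, so Δρ ≈ 1.098 kg m⁻³.
N² = (g/ρ₀)·Δρ/Δz = g·(Δρ/ρ₀)/Δz = 9.81 × 1.071 × 10⁻³ / 14 = 7.5047 × 10⁻⁴ s⁻².
N = √(7.5047 × 10⁻⁴) = 0.027395 rad s⁻¹ ≈ 0.0274 rad s⁻¹.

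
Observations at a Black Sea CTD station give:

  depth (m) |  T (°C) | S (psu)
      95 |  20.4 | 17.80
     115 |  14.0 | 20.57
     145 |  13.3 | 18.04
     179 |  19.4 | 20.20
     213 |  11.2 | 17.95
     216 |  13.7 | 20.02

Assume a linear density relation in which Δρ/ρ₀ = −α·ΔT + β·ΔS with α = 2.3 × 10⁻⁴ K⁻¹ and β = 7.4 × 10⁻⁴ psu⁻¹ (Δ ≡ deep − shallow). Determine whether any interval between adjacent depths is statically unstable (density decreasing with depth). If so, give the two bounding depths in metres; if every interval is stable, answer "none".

115–145 m

Evaluate Δρ/ρ₀ = −αΔT + βΔS across each adjacent pair:
  95–115 m: −αΔT+βΔS = −(2.3 × 10⁻⁴)(-6.4)+(7.4 × 10⁻⁴)(+2.77) = 3.5 × 10⁻³ → stable
  115–145 m: −αΔT+βΔS = −(2.3 × 10⁻⁴)(-0.7)+(7.4 × 10⁻⁴)(-2.53) = -1.7 × 10⁻³ → UNSTABLE
  145–179 m: −αΔT+βΔS = −(2.3 × 10⁻⁴)(+6.1)+(7.4 × 10⁻⁴)(+2.16) = 2.0 × 10⁻⁴ → stable
  179–213 m: −αΔT+βΔS = −(2.3 × 10⁻⁴)(-8.2)+(7.4 × 10⁻⁴)(-2.25) = 2.2 × 10⁻⁴ → stable
  213–216 m: −αΔT+βΔS = −(2.3 × 10⁻⁴)(+2.5)+(7.4 × 10⁻⁴)(+2.07) = 9.6 × 10⁻⁴ → stable
The 115–145 m interval has Δρ < 0: lighter water underlies denser water.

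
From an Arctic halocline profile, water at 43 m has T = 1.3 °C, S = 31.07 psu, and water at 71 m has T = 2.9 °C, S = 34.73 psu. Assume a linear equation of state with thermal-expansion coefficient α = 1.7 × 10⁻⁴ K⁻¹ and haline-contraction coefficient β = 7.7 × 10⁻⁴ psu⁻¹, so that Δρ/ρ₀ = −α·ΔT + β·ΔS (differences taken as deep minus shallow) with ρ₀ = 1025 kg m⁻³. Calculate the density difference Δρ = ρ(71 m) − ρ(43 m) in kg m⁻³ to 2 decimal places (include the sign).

+2.61 kg m⁻³

ΔT = +1.6 K, ΔS = +3.66 psu (deep − shallow).
Δρ/ρ₀ = −(1.7 × 10⁻⁴)(+1.6) + (7.7 × 10⁻⁴)(+3.66) = 2.5462 × 10⁻³.
Δρ = 1025 × (2.5462 × 10⁻³) = +2.61 kg m⁻³.
Positive Δρ: denser below, stable.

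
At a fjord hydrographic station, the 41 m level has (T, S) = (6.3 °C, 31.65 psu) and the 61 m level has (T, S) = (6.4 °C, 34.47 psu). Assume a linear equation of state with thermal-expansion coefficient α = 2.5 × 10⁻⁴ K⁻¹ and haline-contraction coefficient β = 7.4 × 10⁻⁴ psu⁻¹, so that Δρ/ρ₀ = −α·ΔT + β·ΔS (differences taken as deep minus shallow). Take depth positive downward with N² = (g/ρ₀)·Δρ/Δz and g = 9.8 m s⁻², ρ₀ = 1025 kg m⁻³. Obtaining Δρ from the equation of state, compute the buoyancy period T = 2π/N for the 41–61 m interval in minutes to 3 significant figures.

ΔT = +0.1 K, ΔS = +2.82 psu (deep − shallow).
Δρ/ρ₀ = −αΔT + βΔS = -2.50 × 10⁻⁵ + 2.0868 × 10⁻³ = 2.0618 × 10⁻³, so Δρ ≈ 2.113 kg m⁻³.
N² = (g/ρ₀)·Δρ/Δz = g·(Δρ/ρ₀)/Δz = 9.8 × 2.0618 × 10⁻³ / 20 = 1.0103 × 10⁻³ s⁻².
N = √(1.0103 × 10⁻³) = 0.031785 rad s⁻¹ → T = 2π/N = 197.68 s = 3.2947 min ≈ 3.29 min.

3.29 min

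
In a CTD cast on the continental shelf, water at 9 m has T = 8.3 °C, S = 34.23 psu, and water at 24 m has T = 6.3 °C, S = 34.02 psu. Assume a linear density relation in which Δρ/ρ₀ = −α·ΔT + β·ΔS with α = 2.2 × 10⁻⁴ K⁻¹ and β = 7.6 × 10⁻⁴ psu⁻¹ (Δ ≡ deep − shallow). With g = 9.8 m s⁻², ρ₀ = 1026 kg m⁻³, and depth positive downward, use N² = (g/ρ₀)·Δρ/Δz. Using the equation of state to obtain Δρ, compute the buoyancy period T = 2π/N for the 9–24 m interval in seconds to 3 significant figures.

464 s

ΔT = -2.0 K, ΔS = -0.21 psu (deep − shallow).
Δρ/ρ₀ = −αΔT + βΔS = 4.40 × 10⁻⁴ − 1.596 × 10⁻⁴ = 2.804 × 10⁻⁴, so Δρ ≈ 0.2877 kg m⁻³.
N² = (g/ρ₀)·Δρ/Δz = g·(Δρ/ρ₀)/Δz = 9.8 × 2.804 × 10⁻⁴ / 15 = 1.8319 × 10⁻⁴ s⁻².
N = √(1.8319 × 10⁻⁴) = 0.013535 rad s⁻¹ → T = 2π/N = 464.22 s ≈ 464 s.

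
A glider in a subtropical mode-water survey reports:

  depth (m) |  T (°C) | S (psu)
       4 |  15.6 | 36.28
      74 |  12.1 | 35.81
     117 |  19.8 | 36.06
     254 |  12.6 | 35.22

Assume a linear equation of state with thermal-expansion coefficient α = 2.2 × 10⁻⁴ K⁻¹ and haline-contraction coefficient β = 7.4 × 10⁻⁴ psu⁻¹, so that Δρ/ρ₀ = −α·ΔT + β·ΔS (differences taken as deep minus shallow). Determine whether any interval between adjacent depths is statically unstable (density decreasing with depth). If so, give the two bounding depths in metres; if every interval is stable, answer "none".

74–117 m

Evaluate Δρ/ρ₀ = −αΔT + βΔS across each adjacent pair:
  4–74 m: −αΔT+βΔS = −(2.2 × 10⁻⁴)(-3.5)+(7.4 × 10⁻⁴)(-0.47) = 4.2 × 10⁻⁴ → stable
  74–117 m: −αΔT+βΔS = −(2.2 × 10⁻⁴)(+7.7)+(7.4 × 10⁻⁴)(+0.25) = -1.5 × 10⁻³ → UNSTABLE
  117–254 m: −αΔT+βΔS = −(2.2 × 10⁻⁴)(-7.2)+(7.4 × 10⁻⁴)(-0.84) = 9.6 × 10⁻⁴ → stable
The 74–117 m interval has Δρ < 0: lighter water underlies denser water.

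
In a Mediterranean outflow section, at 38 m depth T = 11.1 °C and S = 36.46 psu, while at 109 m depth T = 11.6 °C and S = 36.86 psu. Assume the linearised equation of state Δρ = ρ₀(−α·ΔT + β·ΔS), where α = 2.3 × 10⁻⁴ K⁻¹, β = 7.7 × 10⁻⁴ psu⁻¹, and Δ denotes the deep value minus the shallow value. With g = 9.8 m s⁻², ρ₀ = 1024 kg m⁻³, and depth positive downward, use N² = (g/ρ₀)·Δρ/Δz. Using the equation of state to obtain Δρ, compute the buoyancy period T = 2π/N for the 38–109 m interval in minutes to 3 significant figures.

ΔT = +0.5 K, ΔS = +0.40 psu (deep − shallow).
Δρ/ρ₀ = −αΔT + βΔS = -1.15 × 10⁻⁴ + 3.08 × 10⁻⁴ = 1.93 × 10⁻⁴, so Δρ ≈ 0.1976 kg m⁻³.
N² = (g/ρ₀)·Δρ/Δz = g·(Δρ/ρ₀)/Δz = 9.8 × 1.93 × 10⁻⁴ / 71 = 2.6639 × 10⁻⁵ s⁻².
N = √(2.6639 × 10⁻⁵) = 5.1613 × 10⁻³ rad s⁻¹ → T = 2π/N = 1.2174 × 10³ s = 20.290 min ≈ 20.3 min.

20.3 min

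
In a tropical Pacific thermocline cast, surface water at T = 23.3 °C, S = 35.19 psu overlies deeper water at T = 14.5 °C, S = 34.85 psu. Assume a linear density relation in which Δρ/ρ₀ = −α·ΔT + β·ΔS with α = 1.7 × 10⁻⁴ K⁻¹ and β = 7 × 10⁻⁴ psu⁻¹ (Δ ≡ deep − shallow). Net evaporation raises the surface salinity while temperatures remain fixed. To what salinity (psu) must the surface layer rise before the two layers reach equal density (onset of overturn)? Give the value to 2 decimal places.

Neutral buoyancy requires −α(T_deep − T_surf) + β(S_deep − S_surf′) = 0.
S_surf′ = S_deep − (α/β)·ΔT = 34.85 − (1.7 × 10⁻⁴/7 × 10⁻⁴)·(-8.8) = 36.9871 psu.
Increase required: 36.9871 − 35.19 = 1.7971 psu.

36.99 psu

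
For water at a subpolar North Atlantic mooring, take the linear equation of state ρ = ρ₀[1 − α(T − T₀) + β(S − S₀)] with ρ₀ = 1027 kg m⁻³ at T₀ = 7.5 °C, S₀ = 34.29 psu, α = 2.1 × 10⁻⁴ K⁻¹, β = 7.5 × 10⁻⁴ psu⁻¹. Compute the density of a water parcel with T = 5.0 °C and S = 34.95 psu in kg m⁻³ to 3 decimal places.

1028.048 kg m⁻³

T − T₀ = -2.5 K, S − S₀ = +0.66 psu.
Bracket = 1 − α·(-2.5) + β·(+0.66) = 1 + (1.02 × 10⁻³) = 1.0010200.
ρ = 1027 × 1.0010200 = 1028.048 kg m⁻³.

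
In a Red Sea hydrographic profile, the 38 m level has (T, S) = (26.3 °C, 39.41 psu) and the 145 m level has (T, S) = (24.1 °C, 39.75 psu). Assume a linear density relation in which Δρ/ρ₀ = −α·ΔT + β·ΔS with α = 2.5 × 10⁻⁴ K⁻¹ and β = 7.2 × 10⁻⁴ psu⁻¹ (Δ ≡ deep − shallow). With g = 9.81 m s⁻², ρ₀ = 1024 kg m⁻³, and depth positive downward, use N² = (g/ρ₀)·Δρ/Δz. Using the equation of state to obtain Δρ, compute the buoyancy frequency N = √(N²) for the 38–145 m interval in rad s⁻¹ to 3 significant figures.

8.54 × 10⁻³ rad s⁻¹

ΔT = -2.2 K, ΔS = +0.34 psu (deep − shallow).
Δρ/ρ₀ = −αΔT + βΔS = 5.50 × 10⁻⁴ + 2.448 × 10⁻⁴ = 7.948 × 10⁻⁴, so Δρ ≈ 0.8139 kg m⁻³.
N² = (g/ρ₀)·Δρ/Δz = g·(Δρ/ρ₀)/Δz = 9.81 × 7.948 × 10⁻⁴ / 107 = 7.2869 × 10⁻⁵ s⁻².
N = √(7.2869 × 10⁻⁵) = 8.5363 × 10⁻³ rad s⁻¹ ≈ 8.54 × 10⁻³ rad s⁻¹.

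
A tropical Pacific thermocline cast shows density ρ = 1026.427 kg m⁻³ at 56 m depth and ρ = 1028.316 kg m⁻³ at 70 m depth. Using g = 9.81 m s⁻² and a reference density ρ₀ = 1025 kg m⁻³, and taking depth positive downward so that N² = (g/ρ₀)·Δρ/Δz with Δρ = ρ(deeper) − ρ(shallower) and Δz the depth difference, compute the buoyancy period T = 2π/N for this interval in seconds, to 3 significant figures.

Δρ = 1028.316 − 1026.427 = 1.889 kg m⁻³ over Δz = 70 − 56 = 14 m.
N² = (9.81/1025) × (1.889/14) = 1.2914 × 10⁻³ s⁻².
N = √(1.2914 × 10⁻³) = 0.035936 rad s⁻¹, so T = 2π/N = 174.84 s ≈ 175 s.
A positive N² confirms static stability across the interval.

175 s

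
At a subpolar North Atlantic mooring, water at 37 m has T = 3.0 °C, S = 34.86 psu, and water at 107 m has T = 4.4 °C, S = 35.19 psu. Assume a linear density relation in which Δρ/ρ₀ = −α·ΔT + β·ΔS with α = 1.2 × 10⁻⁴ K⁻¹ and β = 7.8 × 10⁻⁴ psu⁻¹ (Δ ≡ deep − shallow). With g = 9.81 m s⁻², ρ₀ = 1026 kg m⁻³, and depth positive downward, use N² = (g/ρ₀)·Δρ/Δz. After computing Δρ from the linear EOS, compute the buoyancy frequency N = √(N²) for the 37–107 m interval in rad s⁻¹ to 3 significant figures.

ΔT = +1.4 K, ΔS = +0.33 psu (deep − shallow).
Δρ/ρ₀ = −αΔT + βΔS = -1.68 × 10⁻⁴ + 2.574 × 10⁻⁴ = 8.94 × 10⁻⁵, so Δρ ≈ 0.09172 kg m⁻³.
N² = (g/ρ₀)·Δρ/Δz = g·(Δρ/ρ₀)/Δz = 9.81 × 8.94 × 10⁻⁵ / 70 = 1.2529 × 10⁻⁵ s⁻².
N = √(1.2529 × 10⁻⁵) = 3.5396 × 10⁻³ rad s⁻¹ ≈ 3.54 × 10⁻³ rad s⁻¹.

3.54 × 10⁻³ rad s⁻¹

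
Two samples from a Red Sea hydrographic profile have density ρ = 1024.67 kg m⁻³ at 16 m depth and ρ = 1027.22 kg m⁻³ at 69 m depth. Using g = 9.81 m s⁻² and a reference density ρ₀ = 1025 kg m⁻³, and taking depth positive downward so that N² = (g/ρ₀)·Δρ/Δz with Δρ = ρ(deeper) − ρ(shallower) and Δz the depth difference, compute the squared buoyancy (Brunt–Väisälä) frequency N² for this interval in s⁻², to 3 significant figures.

Δρ = 1027.22 − 1024.67 = 2.55 kg m⁻³ over Δz = 69 − 16 = 53 m.
N² = (9.81/1025) × (2.55/53) = 4.6048 × 10⁻⁴ s⁻² ≈ 4.60 × 10⁻⁴ s⁻².
A positive N² confirms static stability across the interval.

4.60 × 10⁻⁴ s⁻²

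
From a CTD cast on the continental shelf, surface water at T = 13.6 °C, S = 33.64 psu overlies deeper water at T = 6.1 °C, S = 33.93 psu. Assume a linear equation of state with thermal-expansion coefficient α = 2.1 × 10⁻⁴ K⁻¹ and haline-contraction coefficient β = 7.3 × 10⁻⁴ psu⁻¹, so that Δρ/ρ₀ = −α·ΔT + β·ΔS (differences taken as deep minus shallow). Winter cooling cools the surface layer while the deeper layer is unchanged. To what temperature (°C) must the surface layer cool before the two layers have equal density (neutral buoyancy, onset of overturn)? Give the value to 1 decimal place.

5.1 °C

Neutral buoyancy requires Δρ = 0, i.e. −α(T_deep − T_surf′) + β(S_deep − S_surf) = 0.
T_surf′ = T_deep − (β/α)·ΔS = 6.1 − (7.3 × 10⁻⁴/2.1 × 10⁻⁴)·(+0.29) = 5.092 °C.
Cooling required: 13.6 − (5.092) = 8.508 °C.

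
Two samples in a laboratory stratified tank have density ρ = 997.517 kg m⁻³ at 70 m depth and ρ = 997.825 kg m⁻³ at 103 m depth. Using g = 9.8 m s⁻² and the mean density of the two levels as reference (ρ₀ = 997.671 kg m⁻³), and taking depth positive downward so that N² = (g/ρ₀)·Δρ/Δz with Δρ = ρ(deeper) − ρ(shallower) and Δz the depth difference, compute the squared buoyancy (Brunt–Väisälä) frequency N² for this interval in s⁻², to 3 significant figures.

Δρ = 997.825 − 997.517 = 0.308 kg m⁻³ over Δz = 103 − 70 = 33 m.
N² = (9.8/997.671) × (0.308/33) = 9.1680 × 10⁻⁵ s⁻² ≈ 9.17 × 10⁻⁵ s⁻².

9.17 × 10⁻⁵ s⁻²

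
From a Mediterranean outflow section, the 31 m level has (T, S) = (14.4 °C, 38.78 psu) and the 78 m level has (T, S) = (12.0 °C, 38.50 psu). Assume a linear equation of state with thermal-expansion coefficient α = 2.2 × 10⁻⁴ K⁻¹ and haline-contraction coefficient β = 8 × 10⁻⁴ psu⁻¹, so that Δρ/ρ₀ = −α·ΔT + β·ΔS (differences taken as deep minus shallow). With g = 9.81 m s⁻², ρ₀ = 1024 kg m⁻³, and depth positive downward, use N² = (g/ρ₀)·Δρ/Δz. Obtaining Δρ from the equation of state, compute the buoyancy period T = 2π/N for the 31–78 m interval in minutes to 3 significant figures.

13.1 min

ΔT = -2.4 K, ΔS = -0.28 psu (deep − shallow).
Δρ/ρ₀ = −αΔT + βΔS = 5.28 × 10⁻⁴ − 2.24 × 10⁻⁴ = 3.04 × 10⁻⁴, so Δρ ≈ 0.3113 kg m⁻³.
N² = (g/ρ₀)·Δρ/Δz = g·(Δρ/ρ₀)/Δz = 9.81 × 3.04 × 10⁻⁴ / 47 = 6.3452 × 10⁻⁵ s⁻².
N = √(6.3452 × 10⁻⁵) = 7.9657 × 10⁻³ rad s⁻¹ → T = 2π/N = 788.78 s = 13.146 min ≈ 13.1 min.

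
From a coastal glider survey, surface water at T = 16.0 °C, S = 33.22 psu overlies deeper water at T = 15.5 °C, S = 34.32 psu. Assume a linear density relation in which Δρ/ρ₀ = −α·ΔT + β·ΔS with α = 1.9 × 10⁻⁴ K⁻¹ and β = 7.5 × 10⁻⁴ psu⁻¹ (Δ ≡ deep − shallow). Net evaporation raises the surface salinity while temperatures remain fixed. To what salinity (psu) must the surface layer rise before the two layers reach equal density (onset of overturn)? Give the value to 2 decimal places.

Neutral buoyancy requires −α(T_deep − T_surf) + β(S_deep − S_surf′) = 0.
S_surf′ = S_deep − (α/β)·ΔT = 34.32 − (1.9 × 10⁻⁴/7.5 × 10⁻⁴)·(-0.5) = 34.4467 psu.
Increase required: 34.4467 − 33.22 = 1.2267 psu.

34.45 psu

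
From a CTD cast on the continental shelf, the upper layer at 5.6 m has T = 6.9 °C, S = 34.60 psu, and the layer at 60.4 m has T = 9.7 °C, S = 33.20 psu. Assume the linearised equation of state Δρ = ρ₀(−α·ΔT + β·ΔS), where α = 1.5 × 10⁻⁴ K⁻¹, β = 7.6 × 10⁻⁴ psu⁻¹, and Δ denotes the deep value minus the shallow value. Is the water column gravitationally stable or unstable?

unstable

ΔT = 9.7 − 6.9 = +2.8 K and ΔS = 33.20 − 34.60 = -1.40 psu (deep − shallow).
−αΔT = -4.20 × 10⁻⁴; βΔS = -1.064 × 10⁻³; sum Δρ/ρ₀ = -1.484 × 10⁻³.
Δρ/ρ₀ < 0, so Δρ < 0: deeper water is lighter → statically unstable; the column would overturn.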